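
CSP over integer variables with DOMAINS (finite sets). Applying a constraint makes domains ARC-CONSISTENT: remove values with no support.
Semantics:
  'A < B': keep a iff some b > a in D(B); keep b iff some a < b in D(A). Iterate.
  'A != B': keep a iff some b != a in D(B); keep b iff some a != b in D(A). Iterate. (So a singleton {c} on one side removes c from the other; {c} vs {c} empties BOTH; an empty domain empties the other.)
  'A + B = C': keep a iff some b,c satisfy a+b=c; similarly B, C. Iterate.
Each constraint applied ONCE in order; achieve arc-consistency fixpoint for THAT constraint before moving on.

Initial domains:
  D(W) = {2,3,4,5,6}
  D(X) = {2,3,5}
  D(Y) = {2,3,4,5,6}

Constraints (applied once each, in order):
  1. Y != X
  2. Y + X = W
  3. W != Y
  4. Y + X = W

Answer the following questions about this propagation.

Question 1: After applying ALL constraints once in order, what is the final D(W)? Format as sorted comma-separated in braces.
Constraint 1 (Y != X) on D(Y)={2,3,4,5,6} D(X)={2,3,5}: no change
Constraint 2 (Y + X = W) on D(Y)={2,3,4,5,6} D(X)={2,3,5} D(W)={2,3,4,5,6}: Y {2,3,4,5,6}->{2,3,4}; X {2,3,5}->{2,3}; W {2,3,4,5,6}->{4,5,6}
Constraint 3 (W != Y) on D(W)={4,5,6} D(Y)={2,3,4}: no change
Constraint 4 (Y + X = W) on D(Y)={2,3,4} D(X)={2,3} D(W)={4,5,6}: no change
So after all 4 constraints: D(W) = {4,5,6}

Answer: {4,5,6}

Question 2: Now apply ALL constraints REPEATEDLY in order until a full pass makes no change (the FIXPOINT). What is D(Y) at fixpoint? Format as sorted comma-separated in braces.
pass 0 (initial): D(Y)={2,3,4,5,6}
pass 1: W {2,3,4,5,6}->{4,5,6}; X {2,3,5}->{2,3}; Y {2,3,4,5,6}->{2,3,4}
pass 2: no change
Fixpoint after 2 passes: D(Y) = {2,3,4}

Answer: {2,3,4}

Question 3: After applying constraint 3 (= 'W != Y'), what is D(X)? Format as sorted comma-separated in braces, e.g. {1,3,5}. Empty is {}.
Answer: {2,3}

Derivation:
Constraint 1 (Y != X) on D(Y)={2,3,4,5,6} D(X)={2,3,5}: no change
Constraint 2 (Y + X = W) on D(Y)={2,3,4,5,6} D(X)={2,3,5} D(W)={2,3,4,5,6}: Y {2,3,4,5,6}->{2,3,4}; X {2,3,5}->{2,3}; W {2,3,4,5,6}->{4,5,6}
Constraint 3 (W != Y) on D(W)={4,5,6} D(Y)={2,3,4}: no change
So after constraint 3: D(X) = {2,3}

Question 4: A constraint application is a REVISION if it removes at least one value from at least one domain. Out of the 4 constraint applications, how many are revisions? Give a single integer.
Answer: 1

Derivation:
Constraint 1 (Y != X) on D(Y)={2,3,4,5,6} D(X)={2,3,5}: no change => not a revision
Constraint 2 (Y + X = W) on D(Y)={2,3,4,5,6} D(X)={2,3,5} D(W)={2,3,4,5,6}: Y {2,3,4,5,6}->{2,3,4}; X {2,3,5}->{2,3}; W {2,3,4,5,6}->{4,5,6} => REVISION
Constraint 3 (W != Y) on D(W)={4,5,6} D(Y)={2,3,4}: no change => not a revision
Constraint 4 (Y + X = W) on D(Y)={2,3,4} D(X)={2,3} D(W)={4,5,6}: no change => not a revision
Total revisions = 1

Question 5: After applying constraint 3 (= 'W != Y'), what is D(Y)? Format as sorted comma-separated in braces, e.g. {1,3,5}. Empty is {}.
Answer: {2,3,4}

Derivation:
Constraint 1 (Y != X) on D(Y)={2,3,4,5,6} D(X)={2,3,5}: no change
Constraint 2 (Y + X = W) on D(Y)={2,3,4,5,6} D(X)={2,3,5} D(W)={2,3,4,5,6}: Y {2,3,4,5,6}->{2,3,4}; X {2,3,5}->{2,3}; W {2,3,4,5,6}->{4,5,6}
Constraint 3 (W != Y) on D(W)={4,5,6} D(Y)={2,3,4}: no change
So after constraint 3: D(Y) = {2,3,4}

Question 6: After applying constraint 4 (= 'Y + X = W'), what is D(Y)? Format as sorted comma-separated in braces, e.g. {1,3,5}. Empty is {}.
Constraint 1 (Y != X) on D(Y)={2,3,4,5,6} D(X)={2,3,5}: no change
Constraint 2 (Y + X = W) on D(Y)={2,3,4,5,6} D(X)={2,3,5} D(W)={2,3,4,5,6}: Y {2,3,4,5,6}->{2,3,4}; X {2,3,5}->{2,3}; W {2,3,4,5,6}->{4,5,6}
Constraint 3 (W != Y) on D(W)={4,5,6} D(Y)={2,3,4}: no change
Constraint 4 (Y + X = W) on D(Y)={2,3,4} D(X)={2,3} D(W)={4,5,6}: no change
So after constraint 4: D(Y) = {2,3,4}

Answer: {2,3,4}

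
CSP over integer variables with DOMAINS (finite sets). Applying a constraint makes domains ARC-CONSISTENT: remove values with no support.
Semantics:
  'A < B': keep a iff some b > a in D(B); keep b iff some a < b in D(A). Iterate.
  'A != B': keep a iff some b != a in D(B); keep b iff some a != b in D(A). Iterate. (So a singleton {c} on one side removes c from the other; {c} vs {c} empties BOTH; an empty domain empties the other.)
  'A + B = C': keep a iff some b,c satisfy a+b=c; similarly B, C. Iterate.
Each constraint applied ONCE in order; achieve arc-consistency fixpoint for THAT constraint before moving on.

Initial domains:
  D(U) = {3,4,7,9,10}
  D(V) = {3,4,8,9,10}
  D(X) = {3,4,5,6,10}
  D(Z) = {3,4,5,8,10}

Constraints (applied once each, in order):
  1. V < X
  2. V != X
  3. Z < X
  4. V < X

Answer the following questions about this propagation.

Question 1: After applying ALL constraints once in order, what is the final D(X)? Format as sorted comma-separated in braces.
Constraint 1 (V < X) on D(V)={3,4,8,9,10} D(X)={3,4,5,6,10}: V {3,4,8,9,10}->{3,4,8,9}; X {3,4,5,6,10}->{4,5,6,10}
Constraint 2 (V != X) on D(V)={3,4,8,9} D(X)={4,5,6,10}: no change
Constraint 3 (Z < X) on D(Z)={3,4,5,8,10} D(X)={4,5,6,10}: Z {3,4,5,8,10}->{3,4,5,8}
Constraint 4 (V < X) on D(V)={3,4,8,9} D(X)={4,5,6,10}: no change
So after all 4 constraints: D(X) = {4,5,6,10}

Answer: {4,5,6,10}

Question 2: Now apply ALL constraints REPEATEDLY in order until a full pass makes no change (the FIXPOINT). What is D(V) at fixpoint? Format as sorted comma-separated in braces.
pass 0 (initial): D(V)={3,4,8,9,10}
pass 1: V {3,4,8,9,10}->{3,4,8,9}; X {3,4,5,6,10}->{4,5,6,10}; Z {3,4,5,8,10}->{3,4,5,8}
pass 2: no change
Fixpoint after 2 passes: D(V) = {3,4,8,9}

Answer: {3,4,8,9}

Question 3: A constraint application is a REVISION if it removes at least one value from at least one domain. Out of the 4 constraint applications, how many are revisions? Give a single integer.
Answer: 2

Derivation:
Constraint 1 (V < X) on D(V)={3,4,8,9,10} D(X)={3,4,5,6,10}: V {3,4,8,9,10}->{3,4,8,9}; X {3,4,5,6,10}->{4,5,6,10} => REVISION
Constraint 2 (V != X) on D(V)={3,4,8,9} D(X)={4,5,6,10}: no change => not a revision
Constraint 3 (Z < X) on D(Z)={3,4,5,8,10} D(X)={4,5,6,10}: Z {3,4,5,8,10}->{3,4,5,8} => REVISION
Constraint 4 (V < X) on D(V)={3,4,8,9} D(X)={4,5,6,10}: no change => not a revision
Total revisions = 2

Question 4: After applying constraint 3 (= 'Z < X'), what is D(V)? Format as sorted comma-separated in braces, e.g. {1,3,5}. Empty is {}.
Constraint 1 (V < X) on D(V)={3,4,8,9,10} D(X)={3,4,5,6,10}: V {3,4,8,9,10}->{3,4,8,9}; X {3,4,5,6,10}->{4,5,6,10}
Constraint 2 (V != X) on D(V)={3,4,8,9} D(X)={4,5,6,10}: no change
Constraint 3 (Z < X) on D(Z)={3,4,5,8,10} D(X)={4,5,6,10}: Z {3,4,5,8,10}->{3,4,5,8}
So after constraint 3: D(V) = {3,4,8,9}

Answer: {3,4,8,9}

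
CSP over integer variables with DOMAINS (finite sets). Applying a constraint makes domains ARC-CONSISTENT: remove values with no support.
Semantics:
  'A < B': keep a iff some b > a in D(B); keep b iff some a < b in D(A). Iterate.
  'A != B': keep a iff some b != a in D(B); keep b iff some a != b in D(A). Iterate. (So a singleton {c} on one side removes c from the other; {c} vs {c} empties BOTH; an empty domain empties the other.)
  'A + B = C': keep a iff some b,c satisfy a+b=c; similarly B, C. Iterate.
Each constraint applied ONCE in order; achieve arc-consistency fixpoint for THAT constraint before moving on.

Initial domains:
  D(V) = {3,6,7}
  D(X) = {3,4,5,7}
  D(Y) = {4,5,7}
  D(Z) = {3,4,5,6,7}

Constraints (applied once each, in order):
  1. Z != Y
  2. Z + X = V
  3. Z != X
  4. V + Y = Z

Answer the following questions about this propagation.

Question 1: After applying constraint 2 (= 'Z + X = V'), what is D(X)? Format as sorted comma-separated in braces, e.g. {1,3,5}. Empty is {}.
Answer: {3,4}

Derivation:
Constraint 1 (Z != Y) on D(Z)={3,4,5,6,7} D(Y)={4,5,7}: no change
Constraint 2 (Z + X = V) on D(Z)={3,4,5,6,7} D(X)={3,4,5,7} D(V)={3,6,7}: Z {3,4,5,6,7}->{3,4}; X {3,4,5,7}->{3,4}; V {3,6,7}->{6,7}
So after constraint 2: D(X) = {3,4}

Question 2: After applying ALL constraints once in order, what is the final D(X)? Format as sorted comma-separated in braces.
Constraint 1 (Z != Y) on D(Z)={3,4,5,6,7} D(Y)={4,5,7}: no change
Constraint 2 (Z + X = V) on D(Z)={3,4,5,6,7} D(X)={3,4,5,7} D(V)={3,6,7}: Z {3,4,5,6,7}->{3,4}; X {3,4,5,7}->{3,4}; V {3,6,7}->{6,7}
Constraint 3 (Z != X) on D(Z)={3,4} D(X)={3,4}: no change
Constraint 4 (V + Y = Z) on D(V)={6,7} D(Y)={4,5,7} D(Z)={3,4}: V {6,7}->{}; Y {4,5,7}->{}; Z {3,4}->{}
So after all 4 constraints: D(X) = {3,4}

Answer: {3,4}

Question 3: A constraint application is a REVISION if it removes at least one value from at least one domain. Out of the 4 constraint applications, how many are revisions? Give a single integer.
Constraint 1 (Z != Y) on D(Z)={3,4,5,6,7} D(Y)={4,5,7}: no change => not a revision
Constraint 2 (Z + X = V) on D(Z)={3,4,5,6,7} D(X)={3,4,5,7} D(V)={3,6,7}: Z {3,4,5,6,7}->{3,4}; X {3,4,5,7}->{3,4}; V {3,6,7}->{6,7} => REVISION
Constraint 3 (Z != X) on D(Z)={3,4} D(X)={3,4}: no change => not a revision
Constraint 4 (V + Y = Z) on D(V)={6,7} D(Y)={4,5,7} D(Z)={3,4}: V {6,7}->{}; Y {4,5,7}->{}; Z {3,4}->{} => REVISION
Total revisions = 2

Answer: 2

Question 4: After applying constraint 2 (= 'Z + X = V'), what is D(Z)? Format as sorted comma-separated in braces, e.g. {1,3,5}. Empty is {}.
Constraint 1 (Z != Y) on D(Z)={3,4,5,6,7} D(Y)={4,5,7}: no change
Constraint 2 (Z + X = V) on D(Z)={3,4,5,6,7} D(X)={3,4,5,7} D(V)={3,6,7}: Z {3,4,5,6,7}->{3,4}; X {3,4,5,7}->{3,4}; V {3,6,7}->{6,7}
So after constraint 2: D(Z) = {3,4}

Answer: {3,4}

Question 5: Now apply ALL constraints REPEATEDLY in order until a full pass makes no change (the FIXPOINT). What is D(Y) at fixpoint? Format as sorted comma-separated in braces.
pass 0 (initial): D(Y)={4,5,7}
pass 1: V {3,6,7}->{}; X {3,4,5,7}->{3,4}; Y {4,5,7}->{}; Z {3,4,5,6,7}->{}
pass 2: X {3,4}->{}
pass 3: no change
Fixpoint after 3 passes: D(Y) = {}

Answer: {}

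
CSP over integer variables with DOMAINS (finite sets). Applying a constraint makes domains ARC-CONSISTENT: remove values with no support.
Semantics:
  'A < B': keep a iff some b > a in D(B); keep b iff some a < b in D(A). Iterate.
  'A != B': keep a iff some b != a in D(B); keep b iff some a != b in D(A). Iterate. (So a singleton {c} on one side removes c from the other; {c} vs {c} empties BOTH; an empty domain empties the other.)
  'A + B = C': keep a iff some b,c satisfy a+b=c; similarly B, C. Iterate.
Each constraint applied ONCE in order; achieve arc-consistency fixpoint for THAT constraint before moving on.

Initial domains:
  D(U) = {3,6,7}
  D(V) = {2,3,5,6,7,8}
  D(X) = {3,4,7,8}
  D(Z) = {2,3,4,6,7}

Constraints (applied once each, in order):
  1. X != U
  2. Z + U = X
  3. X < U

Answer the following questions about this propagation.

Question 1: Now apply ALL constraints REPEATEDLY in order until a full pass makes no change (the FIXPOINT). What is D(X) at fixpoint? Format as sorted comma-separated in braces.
pass 0 (initial): D(X)={3,4,7,8}
pass 1: U {3,6,7}->{}; X {3,4,7,8}->{}; Z {2,3,4,6,7}->{2,4}
pass 2: Z {2,4}->{}
pass 3: no change
Fixpoint after 3 passes: D(X) = {}

Answer: {}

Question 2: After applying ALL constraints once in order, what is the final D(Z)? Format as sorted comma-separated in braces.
Constraint 1 (X != U) on D(X)={3,4,7,8} D(U)={3,6,7}: no change
Constraint 2 (Z + U = X) on D(Z)={2,3,4,6,7} D(U)={3,6,7} D(X)={3,4,7,8}: Z {2,3,4,6,7}->{2,4}; U {3,6,7}->{3,6}; X {3,4,7,8}->{7,8}
Constraint 3 (X < U) on D(X)={7,8} D(U)={3,6}: X {7,8}->{}; U {3,6}->{}
So after all 3 constraints: D(Z) = {2,4}

Answer: {2,4}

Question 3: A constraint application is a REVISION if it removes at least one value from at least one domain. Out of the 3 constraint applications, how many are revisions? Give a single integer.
Constraint 1 (X != U) on D(X)={3,4,7,8} D(U)={3,6,7}: no change => not a revision
Constraint 2 (Z + U = X) on D(Z)={2,3,4,6,7} D(U)={3,6,7} D(X)={3,4,7,8}: Z {2,3,4,6,7}->{2,4}; U {3,6,7}->{3,6}; X {3,4,7,8}->{7,8} => REVISION
Constraint 3 (X < U) on D(X)={7,8} D(U)={3,6}: X {7,8}->{}; U {3,6}->{} => REVISION
Total revisions = 2

Answer: 2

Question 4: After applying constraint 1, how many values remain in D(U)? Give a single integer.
Answer: 3

Derivation:
Constraint 1 (X != U) on D(X)={3,4,7,8} D(U)={3,6,7}: no change
So after constraint 1: D(U)={3,6,7}, size = 3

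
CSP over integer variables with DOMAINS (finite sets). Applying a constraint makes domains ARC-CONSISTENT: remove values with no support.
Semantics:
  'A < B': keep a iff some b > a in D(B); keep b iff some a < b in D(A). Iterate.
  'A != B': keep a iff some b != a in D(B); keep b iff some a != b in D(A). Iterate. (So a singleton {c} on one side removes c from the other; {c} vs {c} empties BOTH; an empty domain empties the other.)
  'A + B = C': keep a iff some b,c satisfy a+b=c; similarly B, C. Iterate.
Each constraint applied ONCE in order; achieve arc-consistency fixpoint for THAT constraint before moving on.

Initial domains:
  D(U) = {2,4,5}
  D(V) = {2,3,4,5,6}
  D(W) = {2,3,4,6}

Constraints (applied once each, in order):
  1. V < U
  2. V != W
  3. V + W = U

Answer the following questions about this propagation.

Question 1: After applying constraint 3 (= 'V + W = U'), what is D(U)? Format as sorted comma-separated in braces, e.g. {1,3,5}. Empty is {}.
Answer: {4,5}

Derivation:
Constraint 1 (V < U) on D(V)={2,3,4,5,6} D(U)={2,4,5}: V {2,3,4,5,6}->{2,3,4}; U {2,4,5}->{4,5}
Constraint 2 (V != W) on D(V)={2,3,4} D(W)={2,3,4,6}: no change
Constraint 3 (V + W = U) on D(V)={2,3,4} D(W)={2,3,4,6} D(U)={4,5}: V {2,3,4}->{2,3}; W {2,3,4,6}->{2,3}
So after constraint 3: D(U) = {4,5}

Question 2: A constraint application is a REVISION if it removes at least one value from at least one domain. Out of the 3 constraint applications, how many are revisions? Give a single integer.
Answer: 2

Derivation:
Constraint 1 (V < U) on D(V)={2,3,4,5,6} D(U)={2,4,5}: V {2,3,4,5,6}->{2,3,4}; U {2,4,5}->{4,5} => REVISION
Constraint 2 (V != W) on D(V)={2,3,4} D(W)={2,3,4,6}: no change => not a revision
Constraint 3 (V + W = U) on D(V)={2,3,4} D(W)={2,3,4,6} D(U)={4,5}: V {2,3,4}->{2,3}; W {2,3,4,6}->{2,3} => REVISION
Total revisions = 2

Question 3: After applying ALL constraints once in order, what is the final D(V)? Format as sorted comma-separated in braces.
Answer: {2,3}

Derivation:
Constraint 1 (V < U) on D(V)={2,3,4,5,6} D(U)={2,4,5}: V {2,3,4,5,6}->{2,3,4}; U {2,4,5}->{4,5}
Constraint 2 (V != W) on D(V)={2,3,4} D(W)={2,3,4,6}: no change
Constraint 3 (V + W = U) on D(V)={2,3,4} D(W)={2,3,4,6} D(U)={4,5}: V {2,3,4}->{2,3}; W {2,3,4,6}->{2,3}
So after all 3 constraints: D(V) = {2,3}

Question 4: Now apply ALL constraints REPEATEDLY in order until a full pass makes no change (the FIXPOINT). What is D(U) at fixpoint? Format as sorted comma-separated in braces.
pass 0 (initial): D(U)={2,4,5}
pass 1: U {2,4,5}->{4,5}; V {2,3,4,5,6}->{2,3}; W {2,3,4,6}->{2,3}
pass 2: no change
Fixpoint after 2 passes: D(U) = {4,5}

Answer: {4,5}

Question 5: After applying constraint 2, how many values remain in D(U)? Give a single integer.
Answer: 2

Derivation:
Constraint 1 (V < U) on D(V)={2,3,4,5,6} D(U)={2,4,5}: V {2,3,4,5,6}->{2,3,4}; U {2,4,5}->{4,5}
Constraint 2 (V != W) on D(V)={2,3,4} D(W)={2,3,4,6}: no change
So after constraint 2: D(U)={4,5}, size = 2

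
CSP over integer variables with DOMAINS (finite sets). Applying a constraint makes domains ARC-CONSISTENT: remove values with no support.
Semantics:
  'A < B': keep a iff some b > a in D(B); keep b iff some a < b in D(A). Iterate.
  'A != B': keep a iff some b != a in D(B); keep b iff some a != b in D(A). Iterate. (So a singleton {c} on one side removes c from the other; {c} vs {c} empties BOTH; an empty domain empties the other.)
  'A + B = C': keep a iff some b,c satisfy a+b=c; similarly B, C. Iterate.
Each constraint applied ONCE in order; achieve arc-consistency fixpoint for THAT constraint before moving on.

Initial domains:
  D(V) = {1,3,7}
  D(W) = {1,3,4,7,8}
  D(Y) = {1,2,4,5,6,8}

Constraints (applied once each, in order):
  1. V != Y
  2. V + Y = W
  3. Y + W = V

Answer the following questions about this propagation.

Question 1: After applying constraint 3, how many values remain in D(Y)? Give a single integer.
Constraint 1 (V != Y) on D(V)={1,3,7} D(Y)={1,2,4,5,6,8}: no change
Constraint 2 (V + Y = W) on D(V)={1,3,7} D(Y)={1,2,4,5,6,8} D(W)={1,3,4,7,8}: Y {1,2,4,5,6,8}->{1,2,4,5,6}; W {1,3,4,7,8}->{3,4,7,8}
Constraint 3 (Y + W = V) on D(Y)={1,2,4,5,6} D(W)={3,4,7,8} D(V)={1,3,7}: Y {1,2,4,5,6}->{4}; W {3,4,7,8}->{3}; V {1,3,7}->{7}
So after constraint 3: D(Y)={4}, size = 1

Answer: 1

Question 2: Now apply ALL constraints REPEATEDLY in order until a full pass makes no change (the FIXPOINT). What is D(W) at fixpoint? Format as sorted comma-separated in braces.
pass 0 (initial): D(W)={1,3,4,7,8}
pass 1: V {1,3,7}->{7}; W {1,3,4,7,8}->{3}; Y {1,2,4,5,6,8}->{4}
pass 2: V {7}->{}; W {3}->{}; Y {4}->{}
pass 3: no change
Fixpoint after 3 passes: D(W) = {}

Answer: {}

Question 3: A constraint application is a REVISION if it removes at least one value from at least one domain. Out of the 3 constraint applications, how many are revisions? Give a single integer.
Answer: 2

Derivation:
Constraint 1 (V != Y) on D(V)={1,3,7} D(Y)={1,2,4,5,6,8}: no change => not a revision
Constraint 2 (V + Y = W) on D(V)={1,3,7} D(Y)={1,2,4,5,6,8} D(W)={1,3,4,7,8}: Y {1,2,4,5,6,8}->{1,2,4,5,6}; W {1,3,4,7,8}->{3,4,7,8} => REVISION
Constraint 3 (Y + W = V) on D(Y)={1,2,4,5,6} D(W)={3,4,7,8} D(V)={1,3,7}: Y {1,2,4,5,6}->{4}; W {3,4,7,8}->{3}; V {1,3,7}->{7} => REVISION
Total revisions = 2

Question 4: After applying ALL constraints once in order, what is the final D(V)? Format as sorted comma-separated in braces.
Answer: {7}

Derivation:
Constraint 1 (V != Y) on D(V)={1,3,7} D(Y)={1,2,4,5,6,8}: no change
Constraint 2 (V + Y = W) on D(V)={1,3,7} D(Y)={1,2,4,5,6,8} D(W)={1,3,4,7,8}: Y {1,2,4,5,6,8}->{1,2,4,5,6}; W {1,3,4,7,8}->{3,4,7,8}
Constraint 3 (Y + W = V) on D(Y)={1,2,4,5,6} D(W)={3,4,7,8} D(V)={1,3,7}: Y {1,2,4,5,6}->{4}; W {3,4,7,8}->{3}; V {1,3,7}->{7}
So after all 3 constraints: D(V) = {7}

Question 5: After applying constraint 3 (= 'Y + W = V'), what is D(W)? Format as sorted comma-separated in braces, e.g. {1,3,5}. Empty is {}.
Answer: {3}

Derivation:
Constraint 1 (V != Y) on D(V)={1,3,7} D(Y)={1,2,4,5,6,8}: no change
Constraint 2 (V + Y = W) on D(V)={1,3,7} D(Y)={1,2,4,5,6,8} D(W)={1,3,4,7,8}: Y {1,2,4,5,6,8}->{1,2,4,5,6}; W {1,3,4,7,8}->{3,4,7,8}
Constraint 3 (Y + W = V) on D(Y)={1,2,4,5,6} D(W)={3,4,7,8} D(V)={1,3,7}: Y {1,2,4,5,6}->{4}; W {3,4,7,8}->{3}; V {1,3,7}->{7}
So after constraint 3: D(W) = {3}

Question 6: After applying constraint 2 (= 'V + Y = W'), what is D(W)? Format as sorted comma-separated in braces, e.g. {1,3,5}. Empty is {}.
Answer: {3,4,7,8}

Derivation:
Constraint 1 (V != Y) on D(V)={1,3,7} D(Y)={1,2,4,5,6,8}: no change
Constraint 2 (V + Y = W) on D(V)={1,3,7} D(Y)={1,2,4,5,6,8} D(W)={1,3,4,7,8}: Y {1,2,4,5,6,8}->{1,2,4,5,6}; W {1,3,4,7,8}->{3,4,7,8}
So after constraint 2: D(W) = {3,4,7,8}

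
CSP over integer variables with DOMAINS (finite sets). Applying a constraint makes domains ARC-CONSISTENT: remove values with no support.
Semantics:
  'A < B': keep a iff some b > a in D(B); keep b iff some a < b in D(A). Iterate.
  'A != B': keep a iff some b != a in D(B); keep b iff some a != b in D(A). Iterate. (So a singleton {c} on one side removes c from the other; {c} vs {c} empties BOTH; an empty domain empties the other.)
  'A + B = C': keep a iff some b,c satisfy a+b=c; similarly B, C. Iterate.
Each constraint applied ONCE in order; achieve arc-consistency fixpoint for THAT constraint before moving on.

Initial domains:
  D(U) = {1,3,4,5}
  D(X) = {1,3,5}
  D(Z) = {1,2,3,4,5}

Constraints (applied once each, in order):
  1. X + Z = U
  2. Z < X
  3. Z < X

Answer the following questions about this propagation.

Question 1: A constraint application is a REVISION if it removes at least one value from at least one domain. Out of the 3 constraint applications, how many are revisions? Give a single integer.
Answer: 2

Derivation:
Constraint 1 (X + Z = U) on D(X)={1,3,5} D(Z)={1,2,3,4,5} D(U)={1,3,4,5}: X {1,3,5}->{1,3}; Z {1,2,3,4,5}->{1,2,3,4}; U {1,3,4,5}->{3,4,5} => REVISION
Constraint 2 (Z < X) on D(Z)={1,2,3,4} D(X)={1,3}: Z {1,2,3,4}->{1,2}; X {1,3}->{3} => REVISION
Constraint 3 (Z < X) on D(Z)={1,2} D(X)={3}: no change => not a revision
Total revisions = 2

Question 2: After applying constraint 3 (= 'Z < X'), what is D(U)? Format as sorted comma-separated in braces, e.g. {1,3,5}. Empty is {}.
Constraint 1 (X + Z = U) on D(X)={1,3,5} D(Z)={1,2,3,4,5} D(U)={1,3,4,5}: X {1,3,5}->{1,3}; Z {1,2,3,4,5}->{1,2,3,4}; U {1,3,4,5}->{3,4,5}
Constraint 2 (Z < X) on D(Z)={1,2,3,4} D(X)={1,3}: Z {1,2,3,4}->{1,2}; X {1,3}->{3}
Constraint 3 (Z < X) on D(Z)={1,2} D(X)={3}: no change
So after constraint 3: D(U) = {3,4,5}

Answer: {3,4,5}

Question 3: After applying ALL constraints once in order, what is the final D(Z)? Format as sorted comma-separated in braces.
Constraint 1 (X + Z = U) on D(X)={1,3,5} D(Z)={1,2,3,4,5} D(U)={1,3,4,5}: X {1,3,5}->{1,3}; Z {1,2,3,4,5}->{1,2,3,4}; U {1,3,4,5}->{3,4,5}
Constraint 2 (Z < X) on D(Z)={1,2,3,4} D(X)={1,3}: Z {1,2,3,4}->{1,2}; X {1,3}->{3}
Constraint 3 (Z < X) on D(Z)={1,2} D(X)={3}: no change
So after all 3 constraints: D(Z) = {1,2}

Answer: {1,2}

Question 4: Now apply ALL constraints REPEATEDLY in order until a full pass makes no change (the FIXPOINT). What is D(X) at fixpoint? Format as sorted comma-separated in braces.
pass 0 (initial): D(X)={1,3,5}
pass 1: U {1,3,4,5}->{3,4,5}; X {1,3,5}->{3}; Z {1,2,3,4,5}->{1,2}
pass 2: U {3,4,5}->{4,5}
pass 3: no change
Fixpoint after 3 passes: D(X) = {3}

Answer: {3}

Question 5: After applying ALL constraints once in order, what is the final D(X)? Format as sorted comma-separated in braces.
Constraint 1 (X + Z = U) on D(X)={1,3,5} D(Z)={1,2,3,4,5} D(U)={1,3,4,5}: X {1,3,5}->{1,3}; Z {1,2,3,4,5}->{1,2,3,4}; U {1,3,4,5}->{3,4,5}
Constraint 2 (Z < X) on D(Z)={1,2,3,4} D(X)={1,3}: Z {1,2,3,4}->{1,2}; X {1,3}->{3}
Constraint 3 (Z < X) on D(Z)={1,2} D(X)={3}: no change
So after all 3 constraints: D(X) = {3}

Answer: {3}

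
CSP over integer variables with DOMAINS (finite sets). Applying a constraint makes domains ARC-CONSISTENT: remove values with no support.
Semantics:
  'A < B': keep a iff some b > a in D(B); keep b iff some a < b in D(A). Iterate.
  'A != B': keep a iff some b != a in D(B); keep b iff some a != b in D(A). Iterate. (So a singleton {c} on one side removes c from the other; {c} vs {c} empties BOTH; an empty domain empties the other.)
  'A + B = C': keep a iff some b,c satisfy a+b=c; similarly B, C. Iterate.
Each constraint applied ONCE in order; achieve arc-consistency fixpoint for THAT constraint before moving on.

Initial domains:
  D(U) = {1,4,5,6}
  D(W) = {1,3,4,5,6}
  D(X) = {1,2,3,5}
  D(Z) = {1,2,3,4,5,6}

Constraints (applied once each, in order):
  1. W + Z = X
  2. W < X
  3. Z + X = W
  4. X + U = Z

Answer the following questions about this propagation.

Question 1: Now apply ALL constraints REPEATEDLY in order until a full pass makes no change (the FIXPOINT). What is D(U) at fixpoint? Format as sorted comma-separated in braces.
pass 0 (initial): D(U)={1,4,5,6}
pass 1: U {1,4,5,6}->{}; W {1,3,4,5,6}->{3,4}; X {1,2,3,5}->{}; Z {1,2,3,4,5,6}->{}
pass 2: W {3,4}->{}
pass 3: no change
Fixpoint after 3 passes: D(U) = {}

Answer: {}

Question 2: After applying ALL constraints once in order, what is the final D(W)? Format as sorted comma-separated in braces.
Constraint 1 (W + Z = X) on D(W)={1,3,4,5,6} D(Z)={1,2,3,4,5,6} D(X)={1,2,3,5}: W {1,3,4,5,6}->{1,3,4}; Z {1,2,3,4,5,6}->{1,2,4}; X {1,2,3,5}->{2,3,5}
Constraint 2 (W < X) on D(W)={1,3,4} D(X)={2,3,5}: no change
Constraint 3 (Z + X = W) on D(Z)={1,2,4} D(X)={2,3,5} D(W)={1,3,4}: Z {1,2,4}->{1,2}; X {2,3,5}->{2,3}; W {1,3,4}->{3,4}
Constraint 4 (X + U = Z) on D(X)={2,3} D(U)={1,4,5,6} D(Z)={1,2}: X {2,3}->{}; U {1,4,5,6}->{}; Z {1,2}->{}
So after all 4 constraints: D(W) = {3,4}

Answer: {3,4}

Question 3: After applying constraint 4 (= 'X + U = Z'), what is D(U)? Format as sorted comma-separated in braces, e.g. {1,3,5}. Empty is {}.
Constraint 1 (W + Z = X) on D(W)={1,3,4,5,6} D(Z)={1,2,3,4,5,6} D(X)={1,2,3,5}: W {1,3,4,5,6}->{1,3,4}; Z {1,2,3,4,5,6}->{1,2,4}; X {1,2,3,5}->{2,3,5}
Constraint 2 (W < X) on D(W)={1,3,4} D(X)={2,3,5}: no change
Constraint 3 (Z + X = W) on D(Z)={1,2,4} D(X)={2,3,5} D(W)={1,3,4}: Z {1,2,4}->{1,2}; X {2,3,5}->{2,3}; W {1,3,4}->{3,4}
Constraint 4 (X + U = Z) on D(X)={2,3} D(U)={1,4,5,6} D(Z)={1,2}: X {2,3}->{}; U {1,4,5,6}->{}; Z {1,2}->{}
So after constraint 4: D(U) = {}

Answer: {}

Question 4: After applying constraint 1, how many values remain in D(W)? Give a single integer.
Constraint 1 (W + Z = X) on D(W)={1,3,4,5,6} D(Z)={1,2,3,4,5,6} D(X)={1,2,3,5}: W {1,3,4,5,6}->{1,3,4}; Z {1,2,3,4,5,6}->{1,2,4}; X {1,2,3,5}->{2,3,5}
So after constraint 1: D(W)={1,3,4}, size = 3

Answer: 3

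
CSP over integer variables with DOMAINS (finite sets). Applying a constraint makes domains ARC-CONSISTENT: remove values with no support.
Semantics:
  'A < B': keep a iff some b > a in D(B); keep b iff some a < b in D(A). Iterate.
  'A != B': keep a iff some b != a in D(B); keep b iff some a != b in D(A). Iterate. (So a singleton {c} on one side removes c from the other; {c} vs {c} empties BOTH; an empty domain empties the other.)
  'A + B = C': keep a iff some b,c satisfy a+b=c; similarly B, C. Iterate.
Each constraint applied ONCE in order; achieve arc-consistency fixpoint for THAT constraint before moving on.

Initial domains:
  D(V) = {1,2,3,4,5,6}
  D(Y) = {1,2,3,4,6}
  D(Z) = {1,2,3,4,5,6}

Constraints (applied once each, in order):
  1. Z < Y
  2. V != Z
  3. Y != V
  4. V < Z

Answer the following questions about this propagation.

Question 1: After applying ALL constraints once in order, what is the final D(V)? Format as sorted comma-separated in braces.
Answer: {1,2,3,4}

Derivation:
Constraint 1 (Z < Y) on D(Z)={1,2,3,4,5,6} D(Y)={1,2,3,4,6}: Z {1,2,3,4,5,6}->{1,2,3,4,5}; Y {1,2,3,4,6}->{2,3,4,6}
Constraint 2 (V != Z) on D(V)={1,2,3,4,5,6} D(Z)={1,2,3,4,5}: no change
Constraint 3 (Y != V) on D(Y)={2,3,4,6} D(V)={1,2,3,4,5,6}: no change
Constraint 4 (V < Z) on D(V)={1,2,3,4,5,6} D(Z)={1,2,3,4,5}: V {1,2,3,4,5,6}->{1,2,3,4}; Z {1,2,3,4,5}->{2,3,4,5}
So after all 4 constraints: D(V) = {1,2,3,4}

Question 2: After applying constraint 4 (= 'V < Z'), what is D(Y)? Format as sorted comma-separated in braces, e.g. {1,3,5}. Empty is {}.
Constraint 1 (Z < Y) on D(Z)={1,2,3,4,5,6} D(Y)={1,2,3,4,6}: Z {1,2,3,4,5,6}->{1,2,3,4,5}; Y {1,2,3,4,6}->{2,3,4,6}
Constraint 2 (V != Z) on D(V)={1,2,3,4,5,6} D(Z)={1,2,3,4,5}: no change
Constraint 3 (Y != V) on D(Y)={2,3,4,6} D(V)={1,2,3,4,5,6}: no change
Constraint 4 (V < Z) on D(V)={1,2,3,4,5,6} D(Z)={1,2,3,4,5}: V {1,2,3,4,5,6}->{1,2,3,4}; Z {1,2,3,4,5}->{2,3,4,5}
So after constraint 4: D(Y) = {2,3,4,6}

Answer: {2,3,4,6}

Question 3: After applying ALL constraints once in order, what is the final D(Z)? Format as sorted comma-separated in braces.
Constraint 1 (Z < Y) on D(Z)={1,2,3,4,5,6} D(Y)={1,2,3,4,6}: Z {1,2,3,4,5,6}->{1,2,3,4,5}; Y {1,2,3,4,6}->{2,3,4,6}
Constraint 2 (V != Z) on D(V)={1,2,3,4,5,6} D(Z)={1,2,3,4,5}: no change
Constraint 3 (Y != V) on D(Y)={2,3,4,6} D(V)={1,2,3,4,5,6}: no change
Constraint 4 (V < Z) on D(V)={1,2,3,4,5,6} D(Z)={1,2,3,4,5}: V {1,2,3,4,5,6}->{1,2,3,4}; Z {1,2,3,4,5}->{2,3,4,5}
So after all 4 constraints: D(Z) = {2,3,4,5}

Answer: {2,3,4,5}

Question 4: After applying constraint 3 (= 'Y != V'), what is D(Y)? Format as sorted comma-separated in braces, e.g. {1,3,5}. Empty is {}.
Answer: {2,3,4,6}

Derivation:
Constraint 1 (Z < Y) on D(Z)={1,2,3,4,5,6} D(Y)={1,2,3,4,6}: Z {1,2,3,4,5,6}->{1,2,3,4,5}; Y {1,2,3,4,6}->{2,3,4,6}
Constraint 2 (V != Z) on D(V)={1,2,3,4,5,6} D(Z)={1,2,3,4,5}: no change
Constraint 3 (Y != V) on D(Y)={2,3,4,6} D(V)={1,2,3,4,5,6}: no change
So after constraint 3: D(Y) = {2,3,4,6}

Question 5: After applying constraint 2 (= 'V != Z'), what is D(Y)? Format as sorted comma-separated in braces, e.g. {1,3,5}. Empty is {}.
Answer: {2,3,4,6}

Derivation:
Constraint 1 (Z < Y) on D(Z)={1,2,3,4,5,6} D(Y)={1,2,3,4,6}: Z {1,2,3,4,5,6}->{1,2,3,4,5}; Y {1,2,3,4,6}->{2,3,4,6}
Constraint 2 (V != Z) on D(V)={1,2,3,4,5,6} D(Z)={1,2,3,4,5}: no change
So after constraint 2: D(Y) = {2,3,4,6}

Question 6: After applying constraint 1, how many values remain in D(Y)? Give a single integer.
Constraint 1 (Z < Y) on D(Z)={1,2,3,4,5,6} D(Y)={1,2,3,4,6}: Z {1,2,3,4,5,6}->{1,2,3,4,5}; Y {1,2,3,4,6}->{2,3,4,6}
So after constraint 1: D(Y)={2,3,4,6}, size = 4

Answer: 4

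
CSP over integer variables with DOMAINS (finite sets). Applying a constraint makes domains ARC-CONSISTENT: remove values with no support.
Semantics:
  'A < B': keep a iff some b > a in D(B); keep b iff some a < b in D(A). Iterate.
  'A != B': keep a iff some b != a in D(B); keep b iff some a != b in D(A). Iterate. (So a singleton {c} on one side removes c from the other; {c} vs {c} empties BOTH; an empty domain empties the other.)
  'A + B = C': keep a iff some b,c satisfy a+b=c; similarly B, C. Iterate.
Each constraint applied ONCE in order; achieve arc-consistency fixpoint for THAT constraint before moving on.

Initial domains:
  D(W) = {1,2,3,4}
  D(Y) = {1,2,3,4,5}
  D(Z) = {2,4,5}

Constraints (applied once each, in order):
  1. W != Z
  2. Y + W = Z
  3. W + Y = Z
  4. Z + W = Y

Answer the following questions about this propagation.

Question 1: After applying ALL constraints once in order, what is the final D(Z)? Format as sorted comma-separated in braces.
Answer: {2}

Derivation:
Constraint 1 (W != Z) on D(W)={1,2,3,4} D(Z)={2,4,5}: no change
Constraint 2 (Y + W = Z) on D(Y)={1,2,3,4,5} D(W)={1,2,3,4} D(Z)={2,4,5}: Y {1,2,3,4,5}->{1,2,3,4}
Constraint 3 (W + Y = Z) on D(W)={1,2,3,4} D(Y)={1,2,3,4} D(Z)={2,4,5}: no change
Constraint 4 (Z + W = Y) on D(Z)={2,4,5} D(W)={1,2,3,4} D(Y)={1,2,3,4}: Z {2,4,5}->{2}; W {1,2,3,4}->{1,2}; Y {1,2,3,4}->{3,4}
So after all 4 constraints: D(Z) = {2}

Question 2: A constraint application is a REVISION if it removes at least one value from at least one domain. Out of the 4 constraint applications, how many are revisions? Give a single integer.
Answer: 2

Derivation:
Constraint 1 (W != Z) on D(W)={1,2,3,4} D(Z)={2,4,5}: no change => not a revision
Constraint 2 (Y + W = Z) on D(Y)={1,2,3,4,5} D(W)={1,2,3,4} D(Z)={2,4,5}: Y {1,2,3,4,5}->{1,2,3,4} => REVISION
Constraint 3 (W + Y = Z) on D(W)={1,2,3,4} D(Y)={1,2,3,4} D(Z)={2,4,5}: no change => not a revision
Constraint 4 (Z + W = Y) on D(Z)={2,4,5} D(W)={1,2,3,4} D(Y)={1,2,3,4}: Z {2,4,5}->{2}; W {1,2,3,4}->{1,2}; Y {1,2,3,4}->{3,4} => REVISION
Total revisions = 2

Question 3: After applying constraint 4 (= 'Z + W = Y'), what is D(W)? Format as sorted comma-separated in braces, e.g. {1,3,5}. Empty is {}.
Constraint 1 (W != Z) on D(W)={1,2,3,4} D(Z)={2,4,5}: no change
Constraint 2 (Y + W = Z) on D(Y)={1,2,3,4,5} D(W)={1,2,3,4} D(Z)={2,4,5}: Y {1,2,3,4,5}->{1,2,3,4}
Constraint 3 (W + Y = Z) on D(W)={1,2,3,4} D(Y)={1,2,3,4} D(Z)={2,4,5}: no change
Constraint 4 (Z + W = Y) on D(Z)={2,4,5} D(W)={1,2,3,4} D(Y)={1,2,3,4}: Z {2,4,5}->{2}; W {1,2,3,4}->{1,2}; Y {1,2,3,4}->{3,4}
So after constraint 4: D(W) = {1,2}

Answer: {1,2}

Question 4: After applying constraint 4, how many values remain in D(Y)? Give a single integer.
Answer: 2

Derivation:
Constraint 1 (W != Z) on D(W)={1,2,3,4} D(Z)={2,4,5}: no change
Constraint 2 (Y + W = Z) on D(Y)={1,2,3,4,5} D(W)={1,2,3,4} D(Z)={2,4,5}: Y {1,2,3,4,5}->{1,2,3,4}
Constraint 3 (W + Y = Z) on D(W)={1,2,3,4} D(Y)={1,2,3,4} D(Z)={2,4,5}: no change
Constraint 4 (Z + W = Y) on D(Z)={2,4,5} D(W)={1,2,3,4} D(Y)={1,2,3,4}: Z {2,4,5}->{2}; W {1,2,3,4}->{1,2}; Y {1,2,3,4}->{3,4}
So after constraint 4: D(Y)={3,4}, size = 2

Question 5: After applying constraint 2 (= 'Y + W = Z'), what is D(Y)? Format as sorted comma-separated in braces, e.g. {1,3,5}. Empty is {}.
Answer: {1,2,3,4}

Derivation:
Constraint 1 (W != Z) on D(W)={1,2,3,4} D(Z)={2,4,5}: no change
Constraint 2 (Y + W = Z) on D(Y)={1,2,3,4,5} D(W)={1,2,3,4} D(Z)={2,4,5}: Y {1,2,3,4,5}->{1,2,3,4}
So after constraint 2: D(Y) = {1,2,3,4}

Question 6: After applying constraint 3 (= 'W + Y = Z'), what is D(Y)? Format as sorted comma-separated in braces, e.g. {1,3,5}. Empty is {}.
Answer: {1,2,3,4}

Derivation:
Constraint 1 (W != Z) on D(W)={1,2,3,4} D(Z)={2,4,5}: no change
Constraint 2 (Y + W = Z) on D(Y)={1,2,3,4,5} D(W)={1,2,3,4} D(Z)={2,4,5}: Y {1,2,3,4,5}->{1,2,3,4}
Constraint 3 (W + Y = Z) on D(W)={1,2,3,4} D(Y)={1,2,3,4} D(Z)={2,4,5}: no change
So after constraint 3: D(Y) = {1,2,3,4}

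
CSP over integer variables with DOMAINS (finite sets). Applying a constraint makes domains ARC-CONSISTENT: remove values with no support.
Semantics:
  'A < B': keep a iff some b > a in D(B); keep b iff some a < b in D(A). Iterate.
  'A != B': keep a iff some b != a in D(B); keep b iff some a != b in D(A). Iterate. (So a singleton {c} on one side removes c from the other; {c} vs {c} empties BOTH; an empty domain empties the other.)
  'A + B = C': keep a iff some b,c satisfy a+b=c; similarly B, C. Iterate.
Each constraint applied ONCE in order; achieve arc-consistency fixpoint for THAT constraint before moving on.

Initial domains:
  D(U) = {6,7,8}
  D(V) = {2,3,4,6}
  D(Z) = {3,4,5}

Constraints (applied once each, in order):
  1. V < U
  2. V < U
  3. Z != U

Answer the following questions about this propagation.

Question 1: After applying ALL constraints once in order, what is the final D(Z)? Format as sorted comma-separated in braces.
Answer: {3,4,5}

Derivation:
Constraint 1 (V < U) on D(V)={2,3,4,6} D(U)={6,7,8}: no change
Constraint 2 (V < U) on D(V)={2,3,4,6} D(U)={6,7,8}: no change
Constraint 3 (Z != U) on D(Z)={3,4,5} D(U)={6,7,8}: no change
So after all 3 constraints: D(Z) = {3,4,5}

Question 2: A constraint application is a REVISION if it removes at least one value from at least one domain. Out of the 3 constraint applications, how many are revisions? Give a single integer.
Constraint 1 (V < U) on D(V)={2,3,4,6} D(U)={6,7,8}: no change => not a revision
Constraint 2 (V < U) on D(V)={2,3,4,6} D(U)={6,7,8}: no change => not a revision
Constraint 3 (Z != U) on D(Z)={3,4,5} D(U)={6,7,8}: no change => not a revision
Total revisions = 0

Answer: 0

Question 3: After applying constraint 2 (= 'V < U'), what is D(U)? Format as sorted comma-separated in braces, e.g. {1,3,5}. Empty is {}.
Answer: {6,7,8}

Derivation:
Constraint 1 (V < U) on D(V)={2,3,4,6} D(U)={6,7,8}: no change
Constraint 2 (V < U) on D(V)={2,3,4,6} D(U)={6,7,8}: no change
So after constraint 2: D(U) = {6,7,8}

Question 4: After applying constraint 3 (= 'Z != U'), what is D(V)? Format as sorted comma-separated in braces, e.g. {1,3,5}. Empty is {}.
Answer: {2,3,4,6}

Derivation:
Constraint 1 (V < U) on D(V)={2,3,4,6} D(U)={6,7,8}: no change
Constraint 2 (V < U) on D(V)={2,3,4,6} D(U)={6,7,8}: no change
Constraint 3 (Z != U) on D(Z)={3,4,5} D(U)={6,7,8}: no change
So after constraint 3: D(V) = {2,3,4,6}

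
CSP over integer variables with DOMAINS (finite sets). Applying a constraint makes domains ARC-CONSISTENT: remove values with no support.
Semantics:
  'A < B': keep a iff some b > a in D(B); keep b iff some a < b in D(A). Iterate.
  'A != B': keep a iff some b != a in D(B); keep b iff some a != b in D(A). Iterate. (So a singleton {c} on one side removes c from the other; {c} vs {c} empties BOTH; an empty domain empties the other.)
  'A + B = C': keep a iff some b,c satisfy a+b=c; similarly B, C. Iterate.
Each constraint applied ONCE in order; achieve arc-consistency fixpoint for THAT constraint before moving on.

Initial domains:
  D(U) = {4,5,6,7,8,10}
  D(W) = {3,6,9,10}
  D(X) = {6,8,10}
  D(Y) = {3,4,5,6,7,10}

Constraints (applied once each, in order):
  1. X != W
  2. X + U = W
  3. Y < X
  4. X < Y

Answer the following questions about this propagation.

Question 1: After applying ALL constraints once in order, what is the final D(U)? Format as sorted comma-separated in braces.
Answer: {4}

Derivation:
Constraint 1 (X != W) on D(X)={6,8,10} D(W)={3,6,9,10}: no change
Constraint 2 (X + U = W) on D(X)={6,8,10} D(U)={4,5,6,7,8,10} D(W)={3,6,9,10}: X {6,8,10}->{6}; U {4,5,6,7,8,10}->{4}; W {3,6,9,10}->{10}
Constraint 3 (Y < X) on D(Y)={3,4,5,6,7,10} D(X)={6}: Y {3,4,5,6,7,10}->{3,4,5}
Constraint 4 (X < Y) on D(X)={6} D(Y)={3,4,5}: X {6}->{}; Y {3,4,5}->{}
So after all 4 constraints: D(U) = {4}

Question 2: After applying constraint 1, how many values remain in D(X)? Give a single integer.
Answer: 3

Derivation:
Constraint 1 (X != W) on D(X)={6,8,10} D(W)={3,6,9,10}: no change
So after constraint 1: D(X)={6,8,10}, size = 3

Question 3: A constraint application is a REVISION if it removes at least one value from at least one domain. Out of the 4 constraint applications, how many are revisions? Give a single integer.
Constraint 1 (X != W) on D(X)={6,8,10} D(W)={3,6,9,10}: no change => not a revision
Constraint 2 (X + U = W) on D(X)={6,8,10} D(U)={4,5,6,7,8,10} D(W)={3,6,9,10}: X {6,8,10}->{6}; U {4,5,6,7,8,10}->{4}; W {3,6,9,10}->{10} => REVISION
Constraint 3 (Y < X) on D(Y)={3,4,5,6,7,10} D(X)={6}: Y {3,4,5,6,7,10}->{3,4,5} => REVISION
Constraint 4 (X < Y) on D(X)={6} D(Y)={3,4,5}: X {6}->{}; Y {3,4,5}->{} => REVISION
Total revisions = 3

Answer: 3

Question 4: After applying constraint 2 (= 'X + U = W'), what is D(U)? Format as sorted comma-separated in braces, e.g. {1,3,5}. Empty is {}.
Answer: {4}

Derivation:
Constraint 1 (X != W) on D(X)={6,8,10} D(W)={3,6,9,10}: no change
Constraint 2 (X + U = W) on D(X)={6,8,10} D(U)={4,5,6,7,8,10} D(W)={3,6,9,10}: X {6,8,10}->{6}; U {4,5,6,7,8,10}->{4}; W {3,6,9,10}->{10}
So after constraint 2: D(U) = {4}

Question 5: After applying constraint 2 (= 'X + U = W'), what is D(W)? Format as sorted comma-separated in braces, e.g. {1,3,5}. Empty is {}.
Constraint 1 (X != W) on D(X)={6,8,10} D(W)={3,6,9,10}: no change
Constraint 2 (X + U = W) on D(X)={6,8,10} D(U)={4,5,6,7,8,10} D(W)={3,6,9,10}: X {6,8,10}->{6}; U {4,5,6,7,8,10}->{4}; W {3,6,9,10}->{10}
So after constraint 2: D(W) = {10}

Answer: {10}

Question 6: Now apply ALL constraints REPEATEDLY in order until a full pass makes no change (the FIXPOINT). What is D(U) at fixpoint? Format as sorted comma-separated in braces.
pass 0 (initial): D(U)={4,5,6,7,8,10}
pass 1: U {4,5,6,7,8,10}->{4}; W {3,6,9,10}->{10}; X {6,8,10}->{}; Y {3,4,5,6,7,10}->{}
pass 2: U {4}->{}; W {10}->{}
pass 3: no change
Fixpoint after 3 passes: D(U) = {}

Answer: {}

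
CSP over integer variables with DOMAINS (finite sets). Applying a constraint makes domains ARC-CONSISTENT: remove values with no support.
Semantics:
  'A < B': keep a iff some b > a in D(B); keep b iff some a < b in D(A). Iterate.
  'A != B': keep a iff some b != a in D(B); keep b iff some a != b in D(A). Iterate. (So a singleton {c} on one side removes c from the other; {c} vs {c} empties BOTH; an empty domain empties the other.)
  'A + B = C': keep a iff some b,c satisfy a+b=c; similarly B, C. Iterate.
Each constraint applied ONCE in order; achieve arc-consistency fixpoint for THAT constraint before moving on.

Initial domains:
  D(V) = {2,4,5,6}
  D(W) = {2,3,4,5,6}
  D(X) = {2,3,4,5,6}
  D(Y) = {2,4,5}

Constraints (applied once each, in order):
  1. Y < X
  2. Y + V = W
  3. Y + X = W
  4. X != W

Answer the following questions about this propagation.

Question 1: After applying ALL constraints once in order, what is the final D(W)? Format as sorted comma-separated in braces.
Constraint 1 (Y < X) on D(Y)={2,4,5} D(X)={2,3,4,5,6}: X {2,3,4,5,6}->{3,4,5,6}
Constraint 2 (Y + V = W) on D(Y)={2,4,5} D(V)={2,4,5,6} D(W)={2,3,4,5,6}: Y {2,4,5}->{2,4}; V {2,4,5,6}->{2,4}; W {2,3,4,5,6}->{4,6}
Constraint 3 (Y + X = W) on D(Y)={2,4} D(X)={3,4,5,6} D(W)={4,6}: Y {2,4}->{2}; X {3,4,5,6}->{4}; W {4,6}->{6}
Constraint 4 (X != W) on D(X)={4} D(W)={6}: no change
So after all 4 constraints: D(W) = {6}

Answer: {6}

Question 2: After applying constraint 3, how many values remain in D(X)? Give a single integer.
Constraint 1 (Y < X) on D(Y)={2,4,5} D(X)={2,3,4,5,6}: X {2,3,4,5,6}->{3,4,5,6}
Constraint 2 (Y + V = W) on D(Y)={2,4,5} D(V)={2,4,5,6} D(W)={2,3,4,5,6}: Y {2,4,5}->{2,4}; V {2,4,5,6}->{2,4}; W {2,3,4,5,6}->{4,6}
Constraint 3 (Y + X = W) on D(Y)={2,4} D(X)={3,4,5,6} D(W)={4,6}: Y {2,4}->{2}; X {3,4,5,6}->{4}; W {4,6}->{6}
So after constraint 3: D(X)={4}, size = 1

Answer: 1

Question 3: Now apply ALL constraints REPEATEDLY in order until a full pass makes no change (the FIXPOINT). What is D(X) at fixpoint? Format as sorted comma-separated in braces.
pass 0 (initial): D(X)={2,3,4,5,6}
pass 1: V {2,4,5,6}->{2,4}; W {2,3,4,5,6}->{6}; X {2,3,4,5,6}->{4}; Y {2,4,5}->{2}
pass 2: V {2,4}->{4}
pass 3: no change
Fixpoint after 3 passes: D(X) = {4}

Answer: {4}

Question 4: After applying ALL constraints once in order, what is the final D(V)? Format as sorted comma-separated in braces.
Answer: {2,4}

Derivation:
Constraint 1 (Y < X) on D(Y)={2,4,5} D(X)={2,3,4,5,6}: X {2,3,4,5,6}->{3,4,5,6}
Constraint 2 (Y + V = W) on D(Y)={2,4,5} D(V)={2,4,5,6} D(W)={2,3,4,5,6}: Y {2,4,5}->{2,4}; V {2,4,5,6}->{2,4}; W {2,3,4,5,6}->{4,6}
Constraint 3 (Y + X = W) on D(Y)={2,4} D(X)={3,4,5,6} D(W)={4,6}: Y {2,4}->{2}; X {3,4,5,6}->{4}; W {4,6}->{6}
Constraint 4 (X != W) on D(X)={4} D(W)={6}: no change
So after all 4 constraints: D(V) = {2,4}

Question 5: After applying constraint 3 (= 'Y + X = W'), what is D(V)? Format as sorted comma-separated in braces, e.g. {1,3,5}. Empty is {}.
Constraint 1 (Y < X) on D(Y)={2,4,5} D(X)={2,3,4,5,6}: X {2,3,4,5,6}->{3,4,5,6}
Constraint 2 (Y + V = W) on D(Y)={2,4,5} D(V)={2,4,5,6} D(W)={2,3,4,5,6}: Y {2,4,5}->{2,4}; V {2,4,5,6}->{2,4}; W {2,3,4,5,6}->{4,6}
Constraint 3 (Y + X = W) on D(Y)={2,4} D(X)={3,4,5,6} D(W)={4,6}: Y {2,4}->{2}; X {3,4,5,6}->{4}; W {4,6}->{6}
So after constraint 3: D(V) = {2,4}

Answer: {2,4}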